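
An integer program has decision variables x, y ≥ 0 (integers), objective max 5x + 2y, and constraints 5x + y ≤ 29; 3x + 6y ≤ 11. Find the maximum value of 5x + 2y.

15

The continuous relaxation peaks at (3.67, 0) with value 18.33; rounding to a feasible lattice point costs some objective.
(x,y)=(3,0): 5·3+1·0=15≤29, 3·3+6·0=9≤11, objective 15.
(x,y)=(2,0): 5·2+1·0=10≤29, 3·2+6·0=6≤11, objective 10.
Maximum is 15 at (x,y)=(3,0).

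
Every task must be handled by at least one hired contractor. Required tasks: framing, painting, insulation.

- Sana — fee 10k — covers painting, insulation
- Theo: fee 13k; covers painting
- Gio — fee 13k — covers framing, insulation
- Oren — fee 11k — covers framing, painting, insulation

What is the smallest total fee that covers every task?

11

Oren alone covers framing, painting, insulation — every task.
Total fee: 11.
No cover costs less than 11.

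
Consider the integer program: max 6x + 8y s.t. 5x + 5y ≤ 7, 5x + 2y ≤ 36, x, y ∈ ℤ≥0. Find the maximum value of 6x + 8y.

Relaxing integrality, the LP optimum is 11.20 at (x,y) = (0, 1.4), which is not an integer point.
(x,y)=(0,1): 5·0+5·1=5≤7, 5·0+2·1=2≤36, objective 8.
(x,y)=(1,0): 5·1+5·0=5≤7, 5·1+2·0=5≤36, objective 6.
The best lattice point is (0,1), giving 8.

8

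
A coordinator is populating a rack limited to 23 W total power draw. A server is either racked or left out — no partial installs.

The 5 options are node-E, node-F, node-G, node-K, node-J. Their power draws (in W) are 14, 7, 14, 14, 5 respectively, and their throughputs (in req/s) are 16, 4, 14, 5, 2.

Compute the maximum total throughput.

Allowing fractional choices, the relaxed optimum would be about 25.0, but servers are indivisible.
node-E + node-J: power draw 14 + 5 = 19 ≤ 23, throughput 16 + 2 = 18.
node-F + node-G: power draw 7 + 14 = 21 ≤ 23, throughput 4 + 14 = 18.
node-E + node-F: power draw 14 + 7 = 21 ≤ 23, throughput 16 + 4 = 20.
Best is node-E and node-F with total throughput 20.

20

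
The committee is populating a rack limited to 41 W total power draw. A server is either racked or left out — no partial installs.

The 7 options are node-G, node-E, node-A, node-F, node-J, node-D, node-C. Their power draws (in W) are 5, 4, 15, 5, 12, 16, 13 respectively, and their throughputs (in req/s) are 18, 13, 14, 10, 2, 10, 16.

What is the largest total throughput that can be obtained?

61

This is a 0-1 knapsack instance.
Take node-G, node-E, node-A, and node-C: power draw 5 + 4 + 15 + 13 = 37 ≤ 41, throughput 18 + 13 + 14 + 16 = 61.
No other feasible combination does better.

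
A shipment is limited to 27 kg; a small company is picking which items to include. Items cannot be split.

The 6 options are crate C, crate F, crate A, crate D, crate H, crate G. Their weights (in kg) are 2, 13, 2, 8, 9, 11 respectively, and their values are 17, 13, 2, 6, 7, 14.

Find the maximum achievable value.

44

Allowing fractional choices, the relaxed optimum would be about 45.0, but items are indivisible.
crate C + crate F + crate G: weight 2 + 13 + 11 = 26 ≤ 27, value 17 + 13 + 14 = 44.
crate C + crate A + crate D + crate G: weight 2 + 2 + 8 + 11 = 23 ≤ 27, value 17 + 2 + 6 + 14 = 39.
crate C + crate A + crate H + crate G: weight 2 + 2 + 9 + 11 = 24 ≤ 27, value 17 + 2 + 7 + 14 = 40.
Best is crate C, crate F, and crate G with total value 44.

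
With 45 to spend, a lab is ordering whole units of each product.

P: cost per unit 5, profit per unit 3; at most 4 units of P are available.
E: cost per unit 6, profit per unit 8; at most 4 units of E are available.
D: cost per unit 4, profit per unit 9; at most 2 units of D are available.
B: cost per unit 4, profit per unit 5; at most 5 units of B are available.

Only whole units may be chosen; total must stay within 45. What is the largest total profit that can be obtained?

65

Take 4×E, 2×D, and 3×B: cost 44 ≤ 45, profit 4·8 + 2·9 + 3·5 = 65.
D has the best ratio (9/4) and is taken to its limit of 2; remaining capacity is filled optimally with the others.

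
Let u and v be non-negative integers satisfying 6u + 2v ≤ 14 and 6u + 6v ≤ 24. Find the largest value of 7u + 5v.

22

The continuous relaxation peaks at (1.5, 2.5) with value 23.00; rounding to a feasible lattice point costs some objective.
(u,v)=(1,3): 6·1+2·3=12≤14, 6·1+6·3=24≤24, objective 22.
(u,v)=(0,4): 6·0+2·4=8≤14, 6·0+6·4=24≤24, objective 20.
(u,v)=(2,1): 6·2+2·1=14≤14, 6·2+6·1=18≤24, objective 19.
The best lattice point is (1,3), giving 22.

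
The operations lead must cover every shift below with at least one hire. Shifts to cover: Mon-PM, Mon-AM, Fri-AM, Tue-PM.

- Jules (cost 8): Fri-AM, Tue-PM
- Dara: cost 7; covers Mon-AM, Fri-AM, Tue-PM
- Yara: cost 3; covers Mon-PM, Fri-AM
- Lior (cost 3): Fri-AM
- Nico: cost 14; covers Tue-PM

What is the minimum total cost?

10

Choose Dara and Yara: together they cover Mon-PM, Mon-AM, Fri-AM, Tue-PM — every shift.
Total cost: 7 + 3 = 10.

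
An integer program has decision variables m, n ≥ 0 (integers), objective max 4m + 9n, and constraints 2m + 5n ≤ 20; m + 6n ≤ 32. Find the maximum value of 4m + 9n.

40

(m,n)=(10,0): 2·10+5·0=20≤20, 1·10+6·0=10≤32, objective 40.
(m,n)=(9,0): 2·9+5·0=18≤20, 1·9+6·0=9≤32, objective 36.
Maximum is 40 at (m,n)=(10,0).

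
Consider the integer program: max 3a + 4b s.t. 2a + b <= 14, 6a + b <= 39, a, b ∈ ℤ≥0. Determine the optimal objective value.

56

(a,b)=(0,14): 2·0+1·14=14≤14, 6·0+1·14=14≤39, objective 56.
(a,b)=(0,13): 2·0+1·13=13≤14, 6·0+1·13=13≤39, objective 52.
The best lattice point is (0,14), giving 56.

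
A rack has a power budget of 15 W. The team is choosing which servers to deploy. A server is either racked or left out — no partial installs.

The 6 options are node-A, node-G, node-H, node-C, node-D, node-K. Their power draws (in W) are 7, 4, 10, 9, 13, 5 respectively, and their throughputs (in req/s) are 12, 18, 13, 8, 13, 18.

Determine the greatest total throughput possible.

This is a 0-1 knapsack instance.
Allowing fractional choices, the relaxed optimum would be about 46.3, but servers are indivisible.
node-H + node-K: power draw 10 + 5 = 15 ≤ 15, throughput 13 + 18 = 31.
node-G + node-K: power draw 4 + 5 = 9 ≤ 15, throughput 18 + 18 = 36.
node-G + node-H: power draw 4 + 10 = 14 ≤ 15, throughput 18 + 13 = 31.
Best is node-G and node-K with total throughput 36.

36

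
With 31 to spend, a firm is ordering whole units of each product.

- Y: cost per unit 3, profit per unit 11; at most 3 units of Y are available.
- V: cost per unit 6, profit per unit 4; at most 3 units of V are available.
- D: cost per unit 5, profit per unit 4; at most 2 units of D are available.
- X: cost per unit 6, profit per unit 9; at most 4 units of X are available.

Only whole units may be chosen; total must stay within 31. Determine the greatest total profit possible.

60

Y has the best ratio (11/3); taking only Y gives at most 3×11 = 33 (stopped by the supply cap of 3).
Mixing does better — 3×Y and 3×X: cost 27 ≤ 31, profit 3·11 + 3·9 = 60.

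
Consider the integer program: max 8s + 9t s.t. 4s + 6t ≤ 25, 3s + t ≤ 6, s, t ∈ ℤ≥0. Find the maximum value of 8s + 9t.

36

The continuous relaxation peaks at (0.786, 3.64) with value 39.07; rounding to a feasible lattice point costs some objective.
(s,t)=(0,4): 4·0+6·4=24≤25, 3·0+1·4=4≤6, objective 36.
(s,t)=(1,3): 4·1+6·3=22≤25, 3·1+1·3=6≤6, objective 35.
(s,t)=(0,3): 4·0+6·3=18≤25, 3·0+1·3=3≤6, objective 27.
(s,t)=(1,2): 4·1+6·2=16≤25, 3·1+1·2=5≤6, objective 26.
The best lattice point is (0,4), giving 36.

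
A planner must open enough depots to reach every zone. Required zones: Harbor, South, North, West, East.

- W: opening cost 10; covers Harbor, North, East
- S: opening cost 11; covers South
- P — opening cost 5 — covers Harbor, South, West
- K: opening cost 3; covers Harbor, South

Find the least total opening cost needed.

This is an integer covering problem.
The greedy cost-per-new-zone heuristic would pick K, W, and P for 18, but a cheaper cover exists.
Choose W and P: together they cover Harbor, South, North, West, East — every zone.
Total opening cost: 10 + 5 = 15.
No cover costs less than 15.

15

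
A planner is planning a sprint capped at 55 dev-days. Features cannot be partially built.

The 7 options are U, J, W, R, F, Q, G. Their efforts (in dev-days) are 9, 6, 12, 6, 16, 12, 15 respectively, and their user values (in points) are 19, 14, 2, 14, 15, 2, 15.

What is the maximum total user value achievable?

77

This is an integer program with binary decision variables.
Take U, J, R, F, and G: effort 9 + 6 + 6 + 16 + 15 = 52 ≤ 55, user value 19 + 14 + 14 + 15 + 15 = 77.
No other feasible combination does better.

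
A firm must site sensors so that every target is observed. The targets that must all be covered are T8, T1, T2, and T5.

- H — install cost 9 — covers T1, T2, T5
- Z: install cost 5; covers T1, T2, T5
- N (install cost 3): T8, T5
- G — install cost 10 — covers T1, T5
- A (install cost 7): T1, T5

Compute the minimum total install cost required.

Choose Z and N: together they cover T8, T1, T2, T5 — every target.
Total install cost: 5 + 3 = 8.
No cover costs less than 8.

8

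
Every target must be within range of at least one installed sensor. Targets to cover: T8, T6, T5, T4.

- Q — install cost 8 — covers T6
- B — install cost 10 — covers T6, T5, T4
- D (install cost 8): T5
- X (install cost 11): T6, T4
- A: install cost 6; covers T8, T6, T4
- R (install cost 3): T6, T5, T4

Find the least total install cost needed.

Choose A and R: together they cover T8, T6, T5, T4 — every target.
Total install cost: 6 + 3 = 9.
No cover costs less than 9.

9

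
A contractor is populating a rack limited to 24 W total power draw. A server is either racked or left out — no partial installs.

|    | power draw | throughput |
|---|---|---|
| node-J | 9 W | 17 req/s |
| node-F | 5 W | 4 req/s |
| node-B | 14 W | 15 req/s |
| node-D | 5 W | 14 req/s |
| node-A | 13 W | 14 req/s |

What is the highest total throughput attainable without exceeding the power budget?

35

This is a 0-1 knapsack instance.
node-F + node-B + node-D: power draw 5 + 14 + 5 = 24 ≤ 24, throughput 4 + 15 + 14 = 33.
node-J + node-B: power draw 9 + 14 = 23 ≤ 24, throughput 17 + 15 = 32.
node-J + node-F + node-D: power draw 9 + 5 + 5 = 19 ≤ 24, throughput 17 + 4 + 14 = 35.
Best is node-J, node-F, and node-D with total throughput 35.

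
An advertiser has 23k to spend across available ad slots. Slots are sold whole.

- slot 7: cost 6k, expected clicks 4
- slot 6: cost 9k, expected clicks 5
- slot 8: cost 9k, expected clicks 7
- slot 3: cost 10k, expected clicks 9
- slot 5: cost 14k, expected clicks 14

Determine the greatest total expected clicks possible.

21

Allowing fractional choices, the relaxed optimum would be about 22.1, but ad slots are indivisible.
slot 6 + slot 5: cost 9 + 14 = 23 ≤ 23, expected clicks 5 + 14 = 19.
slot 8 + slot 5: cost 9 + 14 = 23 ≤ 23, expected clicks 7 + 14 = 21.
Best is slot 8 and slot 5 with total expected clicks 21.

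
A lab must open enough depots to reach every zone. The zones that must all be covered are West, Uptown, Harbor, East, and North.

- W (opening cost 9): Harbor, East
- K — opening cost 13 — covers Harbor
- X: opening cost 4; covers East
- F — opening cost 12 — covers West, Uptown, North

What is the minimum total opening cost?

21

The greedy cost-per-new-zone heuristic would pick X, F, and W for 25, but a cheaper cover exists.
Choose W and F: together they cover West, Uptown, Harbor, East, North — every zone.
Total opening cost: 9 + 12 = 21.
No cover costs less than 21.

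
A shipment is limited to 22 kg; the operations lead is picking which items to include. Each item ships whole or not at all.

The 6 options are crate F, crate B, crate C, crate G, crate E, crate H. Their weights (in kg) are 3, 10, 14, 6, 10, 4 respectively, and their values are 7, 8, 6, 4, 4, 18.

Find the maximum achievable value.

33

Allowing fractional choices, the relaxed optimum would be about 36.3, but items are indivisible.
crate F + crate B + crate H: weight 3 + 10 + 4 = 17 ≤ 22, value 7 + 8 + 18 = 33.
crate F + crate C + crate H: weight 3 + 14 + 4 = 21 ≤ 22, value 7 + 6 + 18 = 31.
crate B + crate G + crate H: weight 10 + 6 + 4 = 20 ≤ 22, value 8 + 4 + 18 = 30.
Best is crate F, crate B, and crate H with total value 33.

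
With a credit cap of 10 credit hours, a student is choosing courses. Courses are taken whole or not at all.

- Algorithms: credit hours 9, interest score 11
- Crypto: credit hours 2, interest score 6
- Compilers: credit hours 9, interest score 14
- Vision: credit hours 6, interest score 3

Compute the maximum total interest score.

14

This is a 0-1 knapsack instance.
Compilers: credit hours 9 ≤ 10, interest score 14.
Algorithms: credit hours 9 ≤ 10, interest score 11.
Best is Compilers with total interest score 14.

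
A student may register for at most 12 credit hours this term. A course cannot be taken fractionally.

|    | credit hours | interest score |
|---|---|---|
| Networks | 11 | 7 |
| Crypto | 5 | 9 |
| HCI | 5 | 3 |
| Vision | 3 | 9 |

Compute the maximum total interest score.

18

HCI + Vision: credit hours 5 + 3 = 8 ≤ 12, interest score 3 + 9 = 12.
Crypto + Vision: credit hours 5 + 3 = 8 ≤ 12, interest score 9 + 9 = 18.
Best is Crypto and Vision with total interest score 18.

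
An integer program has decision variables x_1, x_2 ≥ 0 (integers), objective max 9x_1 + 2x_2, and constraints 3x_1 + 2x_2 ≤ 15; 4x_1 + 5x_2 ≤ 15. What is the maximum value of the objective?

27

(x_1,x_2)=(3,0): 3·3+2·0=9≤15, 4·3+5·0=12≤15, objective 27.
(x_1,x_2)=(2,1): 3·2+2·1=8≤15, 4·2+5·1=13≤15, objective 20.
(x_1,x_2)=(2,0): 3·2+2·0=6≤15, 4·2+5·0=8≤15, objective 18.
The best lattice point is (3,0), giving 27.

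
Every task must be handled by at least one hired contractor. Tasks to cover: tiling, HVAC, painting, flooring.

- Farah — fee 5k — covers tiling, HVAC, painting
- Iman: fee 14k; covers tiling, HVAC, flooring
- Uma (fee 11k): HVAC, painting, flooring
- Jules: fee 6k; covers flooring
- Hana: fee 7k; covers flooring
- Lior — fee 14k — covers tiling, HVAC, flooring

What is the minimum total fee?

11

Choose Farah and Jules: together they cover tiling, HVAC, painting, flooring — every task.
Total fee: 5 + 6 = 11.
No cover costs less than 11.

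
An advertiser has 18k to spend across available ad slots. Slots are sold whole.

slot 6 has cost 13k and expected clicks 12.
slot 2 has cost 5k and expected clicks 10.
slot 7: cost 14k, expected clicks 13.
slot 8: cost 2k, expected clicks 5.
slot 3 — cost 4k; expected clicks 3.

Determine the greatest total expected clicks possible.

This is a 0-1 knapsack instance.
Allowing fractional choices, the relaxed optimum would be about 25.2, but ad slots are indivisible.
slot 2 + slot 8 + slot 3: cost 5 + 2 + 4 = 11 ≤ 18, expected clicks 10 + 5 + 3 = 18.
slot 6 + slot 2: cost 13 + 5 = 18 ≤ 18, expected clicks 12 + 10 = 22.
slot 7 + slot 8: cost 14 + 2 = 16 ≤ 18, expected clicks 13 + 5 = 18.
Best is slot 6 and slot 2 with total expected clicks 22.

22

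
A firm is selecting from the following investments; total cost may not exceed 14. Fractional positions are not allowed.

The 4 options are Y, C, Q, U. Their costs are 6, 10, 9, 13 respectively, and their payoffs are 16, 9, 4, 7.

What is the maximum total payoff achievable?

16

This is a 0-1 knapsack instance.
Allowing fractional choices, the relaxed optimum would be about 23.2, but investments are indivisible.
U: cost 13 ≤ 14, payoff 7.
Y: cost 6 ≤ 14, payoff 16.
C: cost 10 ≤ 14, payoff 9.
Best is Y with total payoff 16.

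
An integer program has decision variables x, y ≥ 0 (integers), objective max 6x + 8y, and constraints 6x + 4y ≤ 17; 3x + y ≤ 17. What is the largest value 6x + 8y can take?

Relaxing integrality, the LP optimum is 34.00 at (x,y) = (0, 4.25), which is not an integer point.
(x,y)=(0,4): 6·0+4·4=16≤17, 3·0+1·4=4≤17, objective 32.
(x,y)=(0,3): 6·0+4·3=12≤17, 3·0+1·3=3≤17, objective 24.
The best lattice point is (0,4), giving 32.

32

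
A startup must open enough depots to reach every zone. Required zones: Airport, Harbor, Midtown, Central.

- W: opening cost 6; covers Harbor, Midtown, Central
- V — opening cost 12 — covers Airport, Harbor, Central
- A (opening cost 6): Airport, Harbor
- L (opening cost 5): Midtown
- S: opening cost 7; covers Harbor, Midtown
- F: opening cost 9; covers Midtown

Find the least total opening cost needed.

Choose W and A: together they cover Airport, Harbor, Midtown, Central — every zone.
Total opening cost: 6 + 6 = 12.
No cover costs less than 12.

12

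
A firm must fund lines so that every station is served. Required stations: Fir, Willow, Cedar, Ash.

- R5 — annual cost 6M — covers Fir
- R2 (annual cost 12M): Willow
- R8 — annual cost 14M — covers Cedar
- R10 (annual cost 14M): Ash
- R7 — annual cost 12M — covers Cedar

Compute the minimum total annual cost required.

This is a weighted set-cover instance.
Choose R5, R2, R10, and R7: together they cover Fir, Willow, Cedar, Ash — every station.
Total annual cost: 6 + 12 + 14 + 12 = 44.

44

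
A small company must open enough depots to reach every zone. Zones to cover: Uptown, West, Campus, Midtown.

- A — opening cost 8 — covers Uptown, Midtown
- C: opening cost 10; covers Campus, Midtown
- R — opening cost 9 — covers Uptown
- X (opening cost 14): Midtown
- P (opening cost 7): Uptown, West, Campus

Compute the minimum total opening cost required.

Choose A and P: together they cover Uptown, West, Campus, Midtown — every zone.
Total opening cost: 8 + 7 = 15.
No cover costs less than 15.

15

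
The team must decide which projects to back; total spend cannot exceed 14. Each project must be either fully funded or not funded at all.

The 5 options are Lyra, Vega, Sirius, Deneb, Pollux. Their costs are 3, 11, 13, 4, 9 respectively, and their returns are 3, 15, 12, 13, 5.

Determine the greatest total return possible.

Allowing fractional choices, the relaxed optimum would be about 26.6, but projects are indivisible.
Lyra + Deneb: cost 3 + 4 = 7 ≤ 14, return 3 + 13 = 16.
Deneb + Pollux: cost 4 + 9 = 13 ≤ 14, return 13 + 5 = 18.
Lyra + Vega: cost 3 + 11 = 14 ≤ 14, return 3 + 15 = 18.
The maximum return is 18; one optimal choice is Deneb and Pollux.

18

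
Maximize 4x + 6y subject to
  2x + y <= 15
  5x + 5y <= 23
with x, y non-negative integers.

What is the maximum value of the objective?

24

(x,y)=(0,4): 2·0+1·4=4≤15, 5·0+5·4=20≤23, objective 24.
(x,y)=(1,3): 2·1+1·3=5≤15, 5·1+5·3=20≤23, objective 22.
No feasible integer point exceeds 24.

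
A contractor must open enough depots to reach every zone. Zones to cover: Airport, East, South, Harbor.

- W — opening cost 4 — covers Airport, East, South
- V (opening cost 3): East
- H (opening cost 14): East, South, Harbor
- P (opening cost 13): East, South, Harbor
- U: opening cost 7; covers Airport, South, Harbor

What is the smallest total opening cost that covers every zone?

10

This is a weighted set-cover instance.
Choose V and U: together they cover Airport, East, South, Harbor — every zone.
Total opening cost: 3 + 7 = 10.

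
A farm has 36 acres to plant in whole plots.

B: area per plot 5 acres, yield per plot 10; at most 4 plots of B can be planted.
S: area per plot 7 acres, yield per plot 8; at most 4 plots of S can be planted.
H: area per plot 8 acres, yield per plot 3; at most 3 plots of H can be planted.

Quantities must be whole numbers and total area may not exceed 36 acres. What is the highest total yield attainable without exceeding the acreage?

4×B and 2×S: area 34 ≤ 36, yield 4·10 + 2·8 = 56.
3×B and 3×S: area 36 ≤ 36, yield 3·10 + 3·8 = 54.
Best is 56.

56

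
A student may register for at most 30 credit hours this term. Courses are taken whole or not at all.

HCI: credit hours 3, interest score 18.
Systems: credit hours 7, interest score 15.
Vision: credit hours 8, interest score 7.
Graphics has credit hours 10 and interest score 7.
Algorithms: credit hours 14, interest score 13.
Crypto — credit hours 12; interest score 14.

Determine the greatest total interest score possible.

HCI + Systems + Vision + Crypto: credit hours 3 + 7 + 8 + 12 = 30 ≤ 30, interest score 18 + 15 + 7 + 14 = 54.
HCI + Systems + Crypto: credit hours 3 + 7 + 12 = 22 ≤ 30, interest score 18 + 15 + 14 = 47.
HCI + Systems + Vision + Graphics: credit hours 3 + 7 + 8 + 10 = 28 ≤ 30, interest score 18 + 15 + 7 + 7 = 47.
Best is HCI, Systems, Vision, and Crypto with total interest score 54.

54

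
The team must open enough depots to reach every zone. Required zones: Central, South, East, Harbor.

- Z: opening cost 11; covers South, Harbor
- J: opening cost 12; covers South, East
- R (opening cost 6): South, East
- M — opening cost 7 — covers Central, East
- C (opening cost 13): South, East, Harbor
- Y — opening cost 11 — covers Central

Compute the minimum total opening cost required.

The greedy cost-per-new-zone heuristic would pick R, M, and Z for 24, but a cheaper cover exists.
Choose Z and M: together they cover Central, South, East, Harbor — every zone.
Total opening cost: 11 + 7 = 18.
No cover costs less than 18.

18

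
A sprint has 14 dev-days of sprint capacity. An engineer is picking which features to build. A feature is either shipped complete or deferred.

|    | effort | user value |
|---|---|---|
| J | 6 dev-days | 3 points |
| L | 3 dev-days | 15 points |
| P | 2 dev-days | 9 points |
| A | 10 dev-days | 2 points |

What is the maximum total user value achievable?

27

L + P: effort 3 + 2 = 5 ≤ 14, user value 15 + 9 = 24.
J + L: effort 6 + 3 = 9 ≤ 14, user value 3 + 15 = 18.
J + L + P: effort 6 + 3 + 2 = 11 ≤ 14, user value 3 + 15 + 9 = 27.
Best is J, L, and P with total user value 27.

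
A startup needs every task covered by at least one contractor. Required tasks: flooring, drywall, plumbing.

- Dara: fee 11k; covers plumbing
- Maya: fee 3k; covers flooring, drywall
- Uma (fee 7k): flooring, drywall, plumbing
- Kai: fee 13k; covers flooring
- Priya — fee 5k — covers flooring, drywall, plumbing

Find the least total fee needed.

5

The greedy cost-per-new-task heuristic would pick Maya and Priya for 8, but a cheaper cover exists.
Priya alone covers flooring, drywall, plumbing — every task.
Total fee: 5.
No cover costs less than 5.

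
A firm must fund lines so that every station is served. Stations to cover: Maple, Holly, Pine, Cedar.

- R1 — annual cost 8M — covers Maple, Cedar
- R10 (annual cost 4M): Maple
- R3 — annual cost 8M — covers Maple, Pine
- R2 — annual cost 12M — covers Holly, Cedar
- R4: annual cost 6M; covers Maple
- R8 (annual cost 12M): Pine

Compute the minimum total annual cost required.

The greedy cost-per-new-station heuristic would pick R1, R3, and R2 for 28, but a cheaper cover exists.
Choose R3 and R2: together they cover Maple, Holly, Pine, Cedar — every station.
Total annual cost: 8 + 12 = 20.
No cover costs less than 20.

20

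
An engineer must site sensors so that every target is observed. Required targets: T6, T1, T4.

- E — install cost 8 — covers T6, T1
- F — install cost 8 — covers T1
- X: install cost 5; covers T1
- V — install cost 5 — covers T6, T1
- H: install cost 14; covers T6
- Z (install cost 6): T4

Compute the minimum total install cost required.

This is a weighted set-cover instance.
Choose V and Z: together they cover T6, T1, T4 — every target.
Total install cost: 5 + 6 = 11.
No cover costs less than 11.

11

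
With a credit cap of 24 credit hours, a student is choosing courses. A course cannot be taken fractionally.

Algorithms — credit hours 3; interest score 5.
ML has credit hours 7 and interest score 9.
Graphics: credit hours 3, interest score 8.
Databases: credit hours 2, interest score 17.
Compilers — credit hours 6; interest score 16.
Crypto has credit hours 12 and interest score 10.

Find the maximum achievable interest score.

Take Algorithms, ML, Graphics, Databases, and Compilers: credit hours 3 + 7 + 3 + 2 + 6 = 21 ≤ 24, interest score 5 + 9 + 8 + 17 + 16 = 55.
No other feasible combination does better.

55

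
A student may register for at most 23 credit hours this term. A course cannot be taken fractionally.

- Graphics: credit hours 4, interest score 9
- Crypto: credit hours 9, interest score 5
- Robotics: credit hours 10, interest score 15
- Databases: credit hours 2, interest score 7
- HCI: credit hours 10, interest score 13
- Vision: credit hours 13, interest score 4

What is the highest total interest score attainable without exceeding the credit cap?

Allowing fractional choices, the relaxed optimum would be about 40.1, but courses are indivisible.
Graphics + Databases + HCI: credit hours 4 + 2 + 10 = 16 ≤ 23, interest score 9 + 7 + 13 = 29.
Robotics + Databases + HCI: credit hours 10 + 2 + 10 = 22 ≤ 23, interest score 15 + 7 + 13 = 35.
Graphics + Robotics + Databases: credit hours 4 + 10 + 2 = 16 ≤ 23, interest score 9 + 15 + 7 = 31.
Best is Robotics, Databases, and HCI with total interest score 35.

35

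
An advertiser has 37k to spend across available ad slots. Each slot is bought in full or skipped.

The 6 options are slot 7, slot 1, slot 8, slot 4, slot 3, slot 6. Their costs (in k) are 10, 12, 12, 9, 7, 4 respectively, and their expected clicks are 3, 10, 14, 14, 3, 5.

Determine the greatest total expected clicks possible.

slot 1 + slot 8 + slot 4: cost 12 + 12 + 9 = 33 ≤ 37, expected clicks 10 + 14 + 14 = 38.
slot 8 + slot 4 + slot 3 + slot 6: cost 12 + 9 + 7 + 4 = 32 ≤ 37, expected clicks 14 + 14 + 3 + 5 = 36.
slot 1 + slot 8 + slot 4 + slot 6: cost 12 + 12 + 9 + 4 = 37 ≤ 37, expected clicks 10 + 14 + 14 + 5 = 43.
Best is slot 1, slot 8, slot 4, and slot 6 with total expected clicks 43.

43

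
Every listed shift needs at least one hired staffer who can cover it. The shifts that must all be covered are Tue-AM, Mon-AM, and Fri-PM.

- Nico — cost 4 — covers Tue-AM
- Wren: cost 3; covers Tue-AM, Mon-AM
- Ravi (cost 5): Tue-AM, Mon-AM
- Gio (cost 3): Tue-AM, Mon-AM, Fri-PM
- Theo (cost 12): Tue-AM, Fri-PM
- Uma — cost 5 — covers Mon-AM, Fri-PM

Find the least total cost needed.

3

This is a weighted set-cover instance.
Gio alone covers Tue-AM, Mon-AM, Fri-PM — every shift.
Total cost: 3.
No cover costs less than 3.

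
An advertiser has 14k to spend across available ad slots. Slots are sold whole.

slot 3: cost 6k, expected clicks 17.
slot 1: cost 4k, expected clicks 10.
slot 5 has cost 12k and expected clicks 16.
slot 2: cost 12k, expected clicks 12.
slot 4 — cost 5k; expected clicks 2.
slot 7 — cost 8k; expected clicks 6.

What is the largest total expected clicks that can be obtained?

Allowing fractional choices, the relaxed optimum would be about 32.3, but ad slots are indivisible.
slot 3 + slot 4: cost 6 + 5 = 11 ≤ 14, expected clicks 17 + 2 = 19.
slot 3 + slot 1: cost 6 + 4 = 10 ≤ 14, expected clicks 17 + 10 = 27.
slot 3 + slot 7: cost 6 + 8 = 14 ≤ 14, expected clicks 17 + 6 = 23.
Best is slot 3 and slot 1 with total expected clicks 27.

27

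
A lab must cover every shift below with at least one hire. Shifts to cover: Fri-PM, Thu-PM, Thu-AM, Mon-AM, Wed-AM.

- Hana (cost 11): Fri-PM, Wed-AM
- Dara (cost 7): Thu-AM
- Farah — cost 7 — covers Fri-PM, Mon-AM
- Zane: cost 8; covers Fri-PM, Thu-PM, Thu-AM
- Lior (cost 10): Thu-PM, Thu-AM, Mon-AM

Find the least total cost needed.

21

The greedy cost-per-new-shift heuristic would pick Zane, Farah, and Hana for 26, but a cheaper cover exists.
Choose Hana and Lior: together they cover Fri-PM, Thu-PM, Thu-AM, Mon-AM, Wed-AM — every shift.
Total cost: 11 + 10 = 21.
No cover costs less than 21.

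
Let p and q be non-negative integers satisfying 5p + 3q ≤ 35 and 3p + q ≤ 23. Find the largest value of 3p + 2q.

23

(p,q)=(1,10) is feasible, giving 23.
(p,q)=(0,11) is feasible, giving 22.
(p,q)=(1,9) is feasible, giving 21.
The best lattice point is (1,10), giving 23.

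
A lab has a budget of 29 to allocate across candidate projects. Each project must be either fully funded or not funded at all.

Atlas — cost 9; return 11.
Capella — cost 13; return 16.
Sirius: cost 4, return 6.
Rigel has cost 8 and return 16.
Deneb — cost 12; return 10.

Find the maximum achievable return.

Allowing fractional choices, the relaxed optimum would be about 42.9, but projects are indivisible.
Atlas + Rigel + Deneb: cost 9 + 8 + 12 = 29 ≤ 29, return 11 + 16 + 10 = 37.
Capella + Sirius + Rigel: cost 13 + 4 + 8 = 25 ≤ 29, return 16 + 6 + 16 = 38.
Best is Capella, Sirius, and Rigel with total return 38.

38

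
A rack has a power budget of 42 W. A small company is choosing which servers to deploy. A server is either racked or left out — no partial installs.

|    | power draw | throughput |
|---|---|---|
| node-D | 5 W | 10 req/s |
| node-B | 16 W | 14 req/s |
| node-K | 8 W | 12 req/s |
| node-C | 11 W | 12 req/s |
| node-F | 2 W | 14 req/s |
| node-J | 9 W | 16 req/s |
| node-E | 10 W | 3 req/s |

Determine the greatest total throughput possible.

Allowing fractional choices, the relaxed optimum would be about 70.1, but servers are indivisible.
node-D + node-B + node-K + node-F + node-J: power draw 5 + 16 + 8 + 2 + 9 = 40 ≤ 42, throughput 10 + 14 + 12 + 14 + 16 = 66.
node-D + node-B + node-K + node-C + node-F: power draw 5 + 16 + 8 + 11 + 2 = 42 ≤ 42, throughput 10 + 14 + 12 + 12 + 14 = 62.
node-D + node-K + node-C + node-F + node-J: power draw 5 + 8 + 11 + 2 + 9 = 35 ≤ 42, throughput 10 + 12 + 12 + 14 + 16 = 64.
Best is node-D, node-B, node-K, node-F, and node-J with total throughput 66.

66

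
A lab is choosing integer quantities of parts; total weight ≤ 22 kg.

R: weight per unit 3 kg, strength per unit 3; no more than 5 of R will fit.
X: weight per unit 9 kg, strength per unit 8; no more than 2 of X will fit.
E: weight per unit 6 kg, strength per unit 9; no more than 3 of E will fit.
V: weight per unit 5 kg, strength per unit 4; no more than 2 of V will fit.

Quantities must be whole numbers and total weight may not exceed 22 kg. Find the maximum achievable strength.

E has the best ratio (9/6); taking only E gives at most 3×9 = 27 (stopped by the weight limit).
Mixing does better — 1×R and 3×E: weight 21 ≤ 22, strength 1·3 + 3·9 = 30.

30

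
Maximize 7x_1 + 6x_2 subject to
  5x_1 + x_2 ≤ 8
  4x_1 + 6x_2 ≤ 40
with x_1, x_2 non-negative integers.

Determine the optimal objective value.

36

Relaxing integrality, the LP optimum is 40.92 at (x_1,x_2) = (0.308, 6.46), which is not an integer point.
(x_1,x_2)=(0,6) is feasible, giving 36.
(x_1,x_2)=(0,5) is feasible, giving 30.
No feasible integer point exceeds 36.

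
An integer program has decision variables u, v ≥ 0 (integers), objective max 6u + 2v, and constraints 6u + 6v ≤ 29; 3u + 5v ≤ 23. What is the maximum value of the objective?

(u,v)=(4,0) is feasible, giving 24.
(u,v)=(3,1) is feasible, giving 20.
Maximum is 24 at (u,v)=(4,0).

24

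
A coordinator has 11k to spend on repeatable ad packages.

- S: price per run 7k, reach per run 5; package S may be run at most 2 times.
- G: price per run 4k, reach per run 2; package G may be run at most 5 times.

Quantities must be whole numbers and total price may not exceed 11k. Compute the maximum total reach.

7

This is a bounded integer knapsack.
1×S: price 7 ≤ 11, reach 1·5 = 5.
1×S and 1×G: price 11 ≤ 11, reach 1·5 + 1·2 = 7.
Best is 7.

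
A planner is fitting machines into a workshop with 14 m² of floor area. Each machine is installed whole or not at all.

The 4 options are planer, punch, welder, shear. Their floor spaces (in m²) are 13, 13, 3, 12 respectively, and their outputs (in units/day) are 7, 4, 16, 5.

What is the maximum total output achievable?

Allowing fractional choices, the relaxed optimum would be about 21.9, but machines are indivisible.
shear: floor space 12 ≤ 14, output 5.
planer: floor space 13 ≤ 14, output 7.
welder: floor space 3 ≤ 14, output 16.
Best is welder with total output 16.

16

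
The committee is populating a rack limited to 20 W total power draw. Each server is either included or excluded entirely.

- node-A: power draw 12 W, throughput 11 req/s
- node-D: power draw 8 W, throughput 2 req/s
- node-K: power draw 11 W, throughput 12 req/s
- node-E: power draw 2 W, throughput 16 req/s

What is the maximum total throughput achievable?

node-A + node-E: power draw 12 + 2 = 14 ≤ 20, throughput 11 + 16 = 27.
node-K + node-E: power draw 11 + 2 = 13 ≤ 20, throughput 12 + 16 = 28.
Best is node-K and node-E with total throughput 28.

28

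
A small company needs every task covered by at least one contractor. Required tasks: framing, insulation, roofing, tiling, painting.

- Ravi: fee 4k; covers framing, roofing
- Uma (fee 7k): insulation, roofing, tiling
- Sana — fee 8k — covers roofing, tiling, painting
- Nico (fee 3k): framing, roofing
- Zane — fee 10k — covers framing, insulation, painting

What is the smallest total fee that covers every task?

17

The greedy cost-per-new-task heuristic would pick Nico, Uma, and Sana for 18, but a cheaper cover exists.
Choose Uma and Zane: together they cover framing, insulation, roofing, tiling, painting — every task.
Total fee: 7 + 10 = 17.
No cover costs less than 17.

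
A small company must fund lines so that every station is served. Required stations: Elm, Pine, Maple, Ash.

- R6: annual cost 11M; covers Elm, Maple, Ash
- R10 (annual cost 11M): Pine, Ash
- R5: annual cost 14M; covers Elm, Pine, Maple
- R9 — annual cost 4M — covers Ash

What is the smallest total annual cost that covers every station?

18

This is an integer covering problem.
The greedy cost-per-new-station heuristic would pick R6 and R10 for 22, but a cheaper cover exists.
Choose R5 and R9: together they cover Elm, Pine, Maple, Ash — every station.
Total annual cost: 14 + 4 = 18.
No cover costs less than 18.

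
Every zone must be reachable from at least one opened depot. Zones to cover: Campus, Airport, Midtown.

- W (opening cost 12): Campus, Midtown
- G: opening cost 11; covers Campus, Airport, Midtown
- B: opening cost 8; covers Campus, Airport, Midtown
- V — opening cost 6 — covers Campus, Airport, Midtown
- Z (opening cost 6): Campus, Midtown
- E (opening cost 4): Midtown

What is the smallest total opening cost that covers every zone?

V alone covers Campus, Airport, Midtown — every zone.
Total opening cost: 6.

6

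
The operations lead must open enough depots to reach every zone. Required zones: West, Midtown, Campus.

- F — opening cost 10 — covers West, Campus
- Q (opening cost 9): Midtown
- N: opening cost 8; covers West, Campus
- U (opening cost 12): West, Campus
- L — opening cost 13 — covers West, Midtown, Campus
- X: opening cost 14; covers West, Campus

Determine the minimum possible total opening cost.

13

The greedy cost-per-new-zone heuristic would pick N and Q for 17, but a cheaper cover exists.
L alone covers West, Midtown, Campus — every zone.
Total opening cost: 13.
No cover costs less than 13.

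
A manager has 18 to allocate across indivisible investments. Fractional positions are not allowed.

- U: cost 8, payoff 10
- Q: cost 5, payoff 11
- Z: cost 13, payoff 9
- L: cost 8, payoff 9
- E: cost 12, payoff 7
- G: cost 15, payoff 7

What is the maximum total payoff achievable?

Treat it as a binary knapsack problem.
Take U and Q: cost 8 + 5 = 13 ≤ 18, payoff 10 + 11 = 21.
No other feasible combination does better.

21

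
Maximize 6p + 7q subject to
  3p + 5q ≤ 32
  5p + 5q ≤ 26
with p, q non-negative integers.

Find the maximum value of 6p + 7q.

35

(p,q)=(0,5) is feasible, giving 35.
(p,q)=(1,4) is feasible, giving 34.
Maximum is 35 at (p,q)=(0,5).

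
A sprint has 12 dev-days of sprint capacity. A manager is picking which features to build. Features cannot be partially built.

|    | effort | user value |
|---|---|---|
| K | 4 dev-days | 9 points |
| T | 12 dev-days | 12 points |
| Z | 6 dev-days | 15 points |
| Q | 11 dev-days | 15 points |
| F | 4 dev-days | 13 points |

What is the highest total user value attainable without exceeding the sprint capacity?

Take Z and F: effort 6 + 4 = 10 ≤ 12, user value 15 + 13 = 28.
No other feasible combination does better.

28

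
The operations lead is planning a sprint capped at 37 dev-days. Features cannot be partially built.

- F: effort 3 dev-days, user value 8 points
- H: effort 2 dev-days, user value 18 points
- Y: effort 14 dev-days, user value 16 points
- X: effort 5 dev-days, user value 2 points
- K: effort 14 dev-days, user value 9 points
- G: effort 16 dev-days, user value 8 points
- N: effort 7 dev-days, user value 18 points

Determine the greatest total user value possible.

62

This is a 0-1 knapsack instance.
Allowing fractional choices, the relaxed optimum would be about 67.1, but features are indivisible.
H + Y + K + N: effort 2 + 14 + 14 + 7 = 37 ≤ 37, user value 18 + 16 + 9 + 18 = 61.
F + H + Y + X + N: effort 3 + 2 + 14 + 5 + 7 = 31 ≤ 37, user value 8 + 18 + 16 + 2 + 18 = 62.
Best is F, H, Y, X, and N with total user value 62.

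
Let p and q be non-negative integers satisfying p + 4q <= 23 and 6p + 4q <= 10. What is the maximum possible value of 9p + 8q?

(p,q)=(1,1): 1·1+4·1=5≤23, 6·1+4·1=10≤10, objective 17.
(p,q)=(0,2): 1·0+4·2=8≤23, 6·0+4·2=8≤10, objective 16.
(p,q)=(1,0): 1·1+4·0=1≤23, 6·1+4·0=6≤10, objective 9.
The best lattice point is (1,1), giving 17.

17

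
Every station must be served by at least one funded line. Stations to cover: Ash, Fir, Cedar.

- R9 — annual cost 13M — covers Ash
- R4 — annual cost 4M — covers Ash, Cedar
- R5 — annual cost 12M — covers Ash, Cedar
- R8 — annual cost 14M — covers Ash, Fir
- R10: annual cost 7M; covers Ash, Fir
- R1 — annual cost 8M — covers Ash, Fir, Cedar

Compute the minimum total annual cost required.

8

The greedy cost-per-new-station heuristic would pick R4 and R10 for 11, but a cheaper cover exists.
R1 alone covers Ash, Fir, Cedar — every station.
Total annual cost: 8.
No cover costs less than 8.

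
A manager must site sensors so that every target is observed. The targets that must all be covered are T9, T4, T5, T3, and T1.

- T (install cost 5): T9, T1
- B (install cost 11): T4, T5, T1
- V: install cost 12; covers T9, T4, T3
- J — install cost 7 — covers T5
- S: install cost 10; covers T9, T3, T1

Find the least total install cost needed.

The greedy cost-per-new-target heuristic would pick T, B, and S for 26, but a cheaper cover exists.
Choose B and S: together they cover T9, T4, T5, T3, T1 — every target.
Total install cost: 11 + 10 = 21.
No cover costs less than 21.

21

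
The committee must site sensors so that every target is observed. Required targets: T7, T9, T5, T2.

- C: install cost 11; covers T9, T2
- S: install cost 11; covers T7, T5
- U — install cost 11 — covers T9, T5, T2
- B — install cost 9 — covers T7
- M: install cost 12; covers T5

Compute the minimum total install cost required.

Choose U and B: together they cover T7, T9, T5, T2 — every target.
Total install cost: 11 + 9 = 20.
No cover costs less than 20.

20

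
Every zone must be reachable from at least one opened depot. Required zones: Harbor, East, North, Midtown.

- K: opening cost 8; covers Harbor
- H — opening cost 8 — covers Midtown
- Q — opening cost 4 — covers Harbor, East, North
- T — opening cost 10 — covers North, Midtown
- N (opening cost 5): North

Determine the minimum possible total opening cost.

12

This is an integer covering problem.
Choose H and Q: together they cover Harbor, East, North, Midtown — every zone.
Total opening cost: 8 + 4 = 12.
No cover costs less than 12.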